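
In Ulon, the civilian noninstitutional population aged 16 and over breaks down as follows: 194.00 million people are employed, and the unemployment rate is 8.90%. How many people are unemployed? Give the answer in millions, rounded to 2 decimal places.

About 18.95 million are unemployed.

Let U be the number unemployed. The labor force is E + U, and U/(E+U) = 0.0890.
So U = 0.0890 × 194.00 / (1 − 0.0890) = 17.2660 / 0.9110 ≈ 18.95 million.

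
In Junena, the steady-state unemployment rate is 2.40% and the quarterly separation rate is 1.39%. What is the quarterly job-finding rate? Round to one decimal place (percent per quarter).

Job-finding rate ≈ 56.5% per quarter.

From u* = s/(s+f): f = s·(1−u)/u.
f = 1.39 × (1 − 0.0240) / 0.0240 = 1.3566 / 0.0240 ≈ 56.5% per quarter.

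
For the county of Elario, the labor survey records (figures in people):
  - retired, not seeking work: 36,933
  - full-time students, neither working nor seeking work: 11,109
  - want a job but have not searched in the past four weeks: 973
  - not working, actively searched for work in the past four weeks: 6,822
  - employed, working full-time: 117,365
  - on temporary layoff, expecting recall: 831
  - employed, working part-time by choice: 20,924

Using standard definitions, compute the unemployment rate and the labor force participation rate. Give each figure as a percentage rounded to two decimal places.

Unemployment rate ≈ 5.24%; labor force participation rate ≈ 74.86%.

Employed = 117,365 + 20,924 = 138,289.
Unemployed = 6,822 + 831 = 7,653 (jobless and actively searching, or on temporary layoff).
Labor force = 138,289 + 7,653 = 145,942.
Not in labor force = 36,933 + 11,109 + 973 = 49,015 (those not working and not actively searching are outside the labor force — including those who want a job but have given up searching).
Civilian working-age population = 145,942 + 49,015 = 194,957.
Unemployment rate = 7,653 / 145,942 = 5.24%.
Labor force participation rate = 145,942 / 194,957 = 74.86%.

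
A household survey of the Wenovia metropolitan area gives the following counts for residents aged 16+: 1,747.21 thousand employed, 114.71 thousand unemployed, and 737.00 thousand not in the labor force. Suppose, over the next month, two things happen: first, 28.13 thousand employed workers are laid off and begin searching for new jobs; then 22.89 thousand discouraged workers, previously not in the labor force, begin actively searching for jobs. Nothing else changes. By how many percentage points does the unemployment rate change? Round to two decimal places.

Initially, labor force = 1,747.21 + 114.71 = 1,861.92 thousand, so u = 114.71/1,861.92 = 6.16%.
After the first change, employed falls and unemployed rises by 28.13; labor force unchanged → E = 1,719.08, U = 142.84, labor force = 1,861.92 thousand.
After the second change, unemployed and labor force both rise by 22.89 → E = 1,719.08, U = 165.73, labor force = 1,884.81 thousand.
New unemployment rate = 165.73 / 1,884.81 = 8.79%.
Change = 8.79% − 6.16% = +2.63 percentage points.

The unemployment rate changes by +2.63 percentage points.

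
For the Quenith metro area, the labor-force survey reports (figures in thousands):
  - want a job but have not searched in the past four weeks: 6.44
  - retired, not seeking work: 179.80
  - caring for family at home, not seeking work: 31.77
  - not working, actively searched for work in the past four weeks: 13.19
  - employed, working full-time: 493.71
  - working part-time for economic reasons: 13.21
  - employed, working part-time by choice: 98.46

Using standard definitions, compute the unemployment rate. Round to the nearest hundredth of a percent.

Employed = 493.71 + 13.21 + 98.46 = 605.38 thousand (anyone who worked, including part-time for economic reasons, counts as employed).
Unemployed = 13.19 thousand.
Labor force = 605.38 + 13.19 = 618.57 thousand.
Unemployment rate = 13.19 / 618.57 = 2.13%.

Unemployment rate ≈ 2.13%.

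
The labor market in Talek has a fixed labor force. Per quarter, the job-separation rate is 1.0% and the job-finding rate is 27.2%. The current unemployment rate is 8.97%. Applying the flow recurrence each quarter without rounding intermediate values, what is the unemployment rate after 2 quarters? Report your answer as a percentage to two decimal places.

Unemployment rate after two quarters ≈ 6.34%.

With a fixed labor force, u_{t+1} = u_t + s·(1−u_t) − f·u_t = u_t·(1−s−f) + s.
Here 1−s−f = 0.718 and s = 0.010.
u_1 = 0.089700 × 0.718 + 0.010 = 0.074405.
u_2 = 0.074405 × 0.718 + 0.010 = 0.063423.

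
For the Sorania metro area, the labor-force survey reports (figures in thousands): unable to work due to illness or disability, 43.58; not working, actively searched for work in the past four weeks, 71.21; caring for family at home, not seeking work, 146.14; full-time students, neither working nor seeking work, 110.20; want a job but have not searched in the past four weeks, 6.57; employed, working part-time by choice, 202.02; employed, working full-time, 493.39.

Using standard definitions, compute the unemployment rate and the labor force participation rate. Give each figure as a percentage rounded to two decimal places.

Employed = 202.02 + 493.39 = 695.41 thousand.
Unemployed = 71.21 thousand.
Labor force = 695.41 + 71.21 = 766.62 thousand.
Not in labor force = 43.58 + 146.14 + 110.20 + 6.57 = 306.49 thousand (those not working and not actively searching are outside the labor force — including those who want a job but have given up searching).
Civilian working-age population = 766.62 + 306.49 = 1,073.11 thousand.
Unemployment rate = 71.21 / 766.62 = 9.29%.
Labor force participation rate = 766.62 / 1,073.11 = 71.44%.

Unemployment rate ≈ 9.29%; labor force participation rate ≈ 71.44%.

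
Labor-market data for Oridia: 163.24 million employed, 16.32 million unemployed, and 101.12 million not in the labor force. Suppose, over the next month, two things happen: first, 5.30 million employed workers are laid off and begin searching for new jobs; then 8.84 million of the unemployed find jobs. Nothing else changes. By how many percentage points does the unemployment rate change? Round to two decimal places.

Initially, labor force = 163.24 + 16.32 = 179.56 million, so u = 16.32/179.56 = 9.09%.
After the first change, employed falls and unemployed rises by 5.30; labor force unchanged → E = 157.94, U = 21.62, labor force = 179.56 million.
After the second change, unemployed falls and employed rises by 8.84; labor force unchanged → E = 166.78, U = 12.78, labor force = 179.56 million.
New unemployment rate = 12.78 / 179.56 = 7.12%.
Change = 7.12% − 9.09% = −1.97 percentage points.

The unemployment rate changes by −1.97 percentage points.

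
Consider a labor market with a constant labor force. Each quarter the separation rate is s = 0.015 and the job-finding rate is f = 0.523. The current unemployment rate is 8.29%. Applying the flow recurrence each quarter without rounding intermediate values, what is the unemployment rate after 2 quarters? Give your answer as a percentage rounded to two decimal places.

Unemployment rate after two quarters ≈ 3.96%.

With a fixed labor force, u_{t+1} = u_t + s·(1−u_t) − f·u_t = u_t·(1−s−f) + s.
Here 1−s−f = 0.462 and s = 0.015.
u_1 = 0.082900 × 0.462 + 0.015 = 0.053300.
u_2 = 0.053300 × 0.462 + 0.015 = 0.039625.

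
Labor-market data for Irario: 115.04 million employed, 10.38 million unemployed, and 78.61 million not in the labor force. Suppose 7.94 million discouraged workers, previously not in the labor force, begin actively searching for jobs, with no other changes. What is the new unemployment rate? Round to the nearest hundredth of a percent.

Initially, labor force = 115.04 + 10.38 = 125.42 million, so u = 10.38/125.42 = 8.28%.
After the change, unemployed and labor force both rise by 7.94 → E = 115.04, U = 18.32, labor force = 133.36 million.
New unemployment rate = 18.32 / 133.36 = 13.74%.

New unemployment rate ≈ 13.74%.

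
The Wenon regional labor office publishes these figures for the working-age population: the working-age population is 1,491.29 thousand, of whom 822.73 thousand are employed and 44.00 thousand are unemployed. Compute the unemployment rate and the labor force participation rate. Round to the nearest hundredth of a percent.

Labor force = employed + unemployed = 822.73 + 44.00 = 866.73 thousand.
Unemployment rate = 44.00 / 866.73 = 5.08%.
Labor force participation rate = 866.73 / 1,491.29 = 58.12%.

Unemployment rate ≈ 5.08%; labor force participation rate ≈ 58.12%.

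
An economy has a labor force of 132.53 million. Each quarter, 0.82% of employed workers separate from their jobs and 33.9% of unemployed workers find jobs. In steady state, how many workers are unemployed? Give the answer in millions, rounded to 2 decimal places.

Steady-state unemployment rate u* = s/(s+f) = 0.82/(0.82+33.9) = 0.023618.
Unemployed = u* × labor force = 0.023618 × 132.53 ≈ 3.13 million.

About 3.13 million are unemployed in steady state.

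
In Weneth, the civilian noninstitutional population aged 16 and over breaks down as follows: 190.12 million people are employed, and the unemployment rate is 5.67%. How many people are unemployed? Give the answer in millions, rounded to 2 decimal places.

About 11.43 million are unemployed.

Let U be the number unemployed. The labor force is E + U, and U/(E+U) = 0.0567.
So U = 0.0567 × 190.12 / (1 − 0.0567) = 10.7798 / 0.9433 ≈ 11.43 million.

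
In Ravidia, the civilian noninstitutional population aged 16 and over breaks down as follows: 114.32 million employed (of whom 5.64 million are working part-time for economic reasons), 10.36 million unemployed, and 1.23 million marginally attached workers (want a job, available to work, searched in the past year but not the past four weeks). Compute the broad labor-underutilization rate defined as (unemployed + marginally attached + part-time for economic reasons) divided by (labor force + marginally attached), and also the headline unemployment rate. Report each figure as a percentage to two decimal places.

Broad underutilization rate ≈ 13.68%; headline unemployment rate ≈ 8.31%.

Labor force = 114.32 + 10.36 = 124.68 million.
Numerator = 10.36 + 1.23 + 5.64 = 17.23 million.
Denominator = 124.68 + 1.23 = 125.91 million.
Broad rate = 17.23 / 125.91 = 13.68%.
Headline unemployment rate = 10.36 / 124.68 = 8.31%.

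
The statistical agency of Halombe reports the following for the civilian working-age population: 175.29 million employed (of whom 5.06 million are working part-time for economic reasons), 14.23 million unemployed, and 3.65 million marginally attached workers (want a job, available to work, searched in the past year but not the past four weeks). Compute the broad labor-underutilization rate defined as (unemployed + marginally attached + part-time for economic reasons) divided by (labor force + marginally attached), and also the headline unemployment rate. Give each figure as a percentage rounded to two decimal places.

Broad underutilization rate ≈ 11.88%; headline unemployment rate ≈ 7.51%.

Labor force = 175.29 + 14.23 = 189.52 million.
Numerator = 14.23 + 3.65 + 5.06 = 22.94 million.
Denominator = 189.52 + 3.65 = 193.17 million.
Broad rate = 22.94 / 193.17 = 11.88%.
Headline unemployment rate = 14.23 / 189.52 = 7.51%.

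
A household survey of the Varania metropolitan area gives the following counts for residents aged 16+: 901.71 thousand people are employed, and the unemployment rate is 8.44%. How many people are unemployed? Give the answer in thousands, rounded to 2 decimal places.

Let U be the number unemployed. The labor force is E + U, and U/(E+U) = 0.0844.
So U = 0.0844 × 901.71 / (1 − 0.0844) = 76.1043 / 0.9156 ≈ 83.12 thousand.

About 83.12 thousand are unemployed.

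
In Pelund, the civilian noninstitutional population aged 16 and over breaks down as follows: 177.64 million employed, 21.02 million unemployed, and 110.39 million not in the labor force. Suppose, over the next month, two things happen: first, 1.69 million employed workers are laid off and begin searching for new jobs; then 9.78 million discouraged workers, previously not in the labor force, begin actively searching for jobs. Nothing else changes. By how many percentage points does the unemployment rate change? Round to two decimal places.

Initially, labor force = 177.64 + 21.02 = 198.66 million, so u = 21.02/198.66 = 10.58%.
After the first change, employed falls and unemployed rises by 1.69; labor force unchanged → E = 175.95, U = 22.71, labor force = 198.66 million.
After the second change, unemployed and labor force both rise by 9.78 → E = 175.95, U = 32.49, labor force = 208.44 million.
New unemployment rate = 32.49 / 208.44 = 15.59%.
Change = 15.59% − 10.58% = +5.01 percentage points.

The unemployment rate changes by +5.01 percentage points.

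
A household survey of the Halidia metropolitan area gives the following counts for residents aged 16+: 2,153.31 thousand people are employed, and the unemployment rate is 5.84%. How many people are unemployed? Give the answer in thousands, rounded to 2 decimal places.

Let U be the number unemployed. The labor force is E + U, and U/(E+U) = 0.0584.
So U = 0.0584 × 2,153.31 / (1 − 0.0584) = 125.7533 / 0.9416 ≈ 133.55 thousand.

About 133.55 thousand are unemployed.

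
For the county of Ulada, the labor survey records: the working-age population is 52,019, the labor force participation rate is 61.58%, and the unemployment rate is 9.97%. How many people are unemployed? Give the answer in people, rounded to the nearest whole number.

Labor force = 0.6158 × 52,019 = 32,033.
Unemployed = 0.0997 × 32,033 ≈ 3,194.

About 3,194 are unemployed.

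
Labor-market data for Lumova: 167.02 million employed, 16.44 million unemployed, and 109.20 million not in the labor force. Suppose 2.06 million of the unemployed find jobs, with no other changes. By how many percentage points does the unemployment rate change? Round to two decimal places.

Initially, labor force = 167.02 + 16.44 = 183.46 million, so u = 16.44/183.46 = 8.96%.
After the change, unemployed falls and employed rises by 2.06; labor force unchanged → E = 169.08, U = 14.38, labor force = 183.46 million.
New unemployment rate = 14.38 / 183.46 = 7.84%.
Change = 7.84% − 8.96% = −1.12 percentage points.

The unemployment rate changes by −1.12 percentage points.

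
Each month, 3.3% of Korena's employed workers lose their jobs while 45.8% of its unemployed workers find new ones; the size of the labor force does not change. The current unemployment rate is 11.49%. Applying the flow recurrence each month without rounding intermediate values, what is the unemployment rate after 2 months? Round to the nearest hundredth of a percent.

With a fixed labor force, u_{t+1} = u_t + s·(1−u_t) − f·u_t = u_t·(1−s−f) + s.
Here 1−s−f = 0.509 and s = 0.033.
u_1 = 0.114900 × 0.509 + 0.033 = 0.091484.
u_2 = 0.091484 × 0.509 + 0.033 = 0.079565.

Unemployment rate after two months ≈ 7.96%.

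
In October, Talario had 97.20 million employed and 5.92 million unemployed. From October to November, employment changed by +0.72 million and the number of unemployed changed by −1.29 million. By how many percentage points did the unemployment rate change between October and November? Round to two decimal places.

October: labor force = 97.20 + 5.92 = 103.12; u = 5.92/103.12 = 5.74%.
November: labor force = 97.92 + 4.63 = 102.55; u = 4.63/102.55 = 4.51%.
Change = 4.51% − 5.74% = −1.23 pp.

The unemployment rate changed by −1.23 percentage points.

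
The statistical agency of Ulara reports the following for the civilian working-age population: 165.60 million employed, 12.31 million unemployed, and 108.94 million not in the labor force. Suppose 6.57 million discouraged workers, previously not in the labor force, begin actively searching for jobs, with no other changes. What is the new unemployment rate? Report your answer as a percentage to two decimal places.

New unemployment rate ≈ 10.23%.

Initially, labor force = 165.60 + 12.31 = 177.91 million, so u = 12.31/177.91 = 6.92%.
After the change, unemployed and labor force both rise by 6.57 → E = 165.60, U = 18.88, labor force = 184.48 million.
New unemployment rate = 18.88 / 184.48 = 10.23%.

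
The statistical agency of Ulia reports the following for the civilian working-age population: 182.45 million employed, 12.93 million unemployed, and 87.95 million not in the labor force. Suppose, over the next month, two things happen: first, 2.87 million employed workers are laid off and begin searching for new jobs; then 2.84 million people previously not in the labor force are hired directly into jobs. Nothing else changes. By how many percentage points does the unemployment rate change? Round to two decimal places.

Initially, labor force = 182.45 + 12.93 = 195.38 million, so u = 12.93/195.38 = 6.62%.
After the first change, employed falls and unemployed rises by 2.87; labor force unchanged → E = 179.58, U = 15.80, labor force = 195.38 million.
After the second change, employed and labor force both rise by 2.84; unemployed unchanged → E = 182.42, U = 15.80, labor force = 198.22 million.
New unemployment rate = 15.80 / 198.22 = 7.97%.
Change = 7.97% − 6.62% = +1.35 percentage points.

The unemployment rate changes by +1.35 percentage points.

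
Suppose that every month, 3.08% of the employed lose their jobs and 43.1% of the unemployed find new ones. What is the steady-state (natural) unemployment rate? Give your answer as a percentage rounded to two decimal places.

Steady-state unemployment rate ≈ 6.67%.

At steady state the flows balance: s·E = f·U, so U/(E+U) = s/(s+f).
u* = 3.08 / (3.08 + 43.1) = 3.08 / 46.18 = 6.67%.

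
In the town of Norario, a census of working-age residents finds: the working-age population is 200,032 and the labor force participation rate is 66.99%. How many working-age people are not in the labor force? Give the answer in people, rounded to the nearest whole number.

Share not in the labor force = 1 − 0.6699 = 0.3301.
Not in labor force = 0.3301 × 200,032 ≈ 66,031.

About 66,031 are not in the labor force.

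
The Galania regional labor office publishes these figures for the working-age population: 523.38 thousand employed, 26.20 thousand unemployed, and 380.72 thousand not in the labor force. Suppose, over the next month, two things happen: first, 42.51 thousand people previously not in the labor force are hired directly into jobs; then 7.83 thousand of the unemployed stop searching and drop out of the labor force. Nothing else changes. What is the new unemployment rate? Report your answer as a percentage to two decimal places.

New unemployment rate ≈ 3.14%.

Initially, labor force = 523.38 + 26.20 = 549.58 thousand, so u = 26.20/549.58 = 4.77%.
After the first change, employed and labor force both rise by 42.51; unemployed unchanged → E = 565.89, U = 26.20, labor force = 592.09 thousand.
After the second change, unemployed and labor force both fall by 7.83 → E = 565.89, U = 18.37, labor force = 584.26 thousand.
New unemployment rate = 18.37 / 584.26 = 3.14%.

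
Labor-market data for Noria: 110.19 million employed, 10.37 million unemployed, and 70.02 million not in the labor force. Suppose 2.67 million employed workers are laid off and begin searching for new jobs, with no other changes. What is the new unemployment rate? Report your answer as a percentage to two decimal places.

New unemployment rate ≈ 10.82%.

Initially, labor force = 110.19 + 10.37 = 120.56 million, so u = 10.37/120.56 = 8.60%.
After the change, employed falls and unemployed rises by 2.67; labor force unchanged → E = 107.52, U = 13.04, labor force = 120.56 million.
New unemployment rate = 13.04 / 120.56 = 10.82%.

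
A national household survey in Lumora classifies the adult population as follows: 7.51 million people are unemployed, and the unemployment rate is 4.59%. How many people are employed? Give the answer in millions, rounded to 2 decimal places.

About 156.11 million are employed.

Labor force = U / u = 7.51 / 0.0459 ≈ 163.62 million.
Employed = labor force − unemployed = 163.62 − 7.51 = 156.11 million.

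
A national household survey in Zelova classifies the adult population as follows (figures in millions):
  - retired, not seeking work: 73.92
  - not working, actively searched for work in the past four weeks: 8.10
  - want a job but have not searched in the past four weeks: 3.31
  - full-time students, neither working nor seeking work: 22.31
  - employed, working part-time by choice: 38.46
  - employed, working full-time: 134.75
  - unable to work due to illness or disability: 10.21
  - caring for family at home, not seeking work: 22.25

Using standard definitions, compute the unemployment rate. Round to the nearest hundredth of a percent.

Employed = 38.46 + 134.75 = 173.21 million.
Unemployed = 8.10 million.
Labor force = 173.21 + 8.10 = 181.31 million.
Unemployment rate = 8.10 / 181.31 = 4.47%.

Unemployment rate ≈ 4.47%.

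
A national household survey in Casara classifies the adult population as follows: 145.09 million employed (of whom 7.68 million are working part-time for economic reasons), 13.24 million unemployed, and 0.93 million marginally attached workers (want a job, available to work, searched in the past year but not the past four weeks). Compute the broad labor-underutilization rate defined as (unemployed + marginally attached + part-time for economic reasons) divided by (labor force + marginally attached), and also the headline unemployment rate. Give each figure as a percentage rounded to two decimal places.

Labor force = 145.09 + 13.24 = 158.33 million.
Numerator = 13.24 + 0.93 + 7.68 = 21.85 million.
Denominator = 158.33 + 0.93 = 159.26 million.
Broad rate = 21.85 / 159.26 = 13.72%.
Headline unemployment rate = 13.24 / 158.33 = 8.36%.

Broad underutilization rate ≈ 13.72%; headline unemployment rate ≈ 8.36%.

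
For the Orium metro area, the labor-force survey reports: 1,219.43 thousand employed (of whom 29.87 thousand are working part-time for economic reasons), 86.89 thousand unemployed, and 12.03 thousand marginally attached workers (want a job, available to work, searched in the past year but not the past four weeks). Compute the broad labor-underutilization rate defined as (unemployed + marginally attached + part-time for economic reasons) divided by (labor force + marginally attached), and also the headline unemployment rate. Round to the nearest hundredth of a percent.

Labor force = 1,219.43 + 86.89 = 1,306.32 thousand.
Numerator = 86.89 + 12.03 + 29.87 = 128.79 thousand.
Denominator = 1,306.32 + 12.03 = 1,318.35 thousand.
Broad rate = 128.79 / 1,318.35 = 9.77%.
Headline unemployment rate = 86.89 / 1,306.32 = 6.65%.

Broad underutilization rate ≈ 9.77%; headline unemployment rate ≈ 6.65%.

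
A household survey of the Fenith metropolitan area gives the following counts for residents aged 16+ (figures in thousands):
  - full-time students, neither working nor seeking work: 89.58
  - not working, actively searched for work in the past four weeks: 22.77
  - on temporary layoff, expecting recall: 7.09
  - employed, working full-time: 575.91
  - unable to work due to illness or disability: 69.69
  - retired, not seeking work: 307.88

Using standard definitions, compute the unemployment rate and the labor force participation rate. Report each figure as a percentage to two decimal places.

Unemployment rate ≈ 4.93%; labor force participation rate ≈ 56.46%.

Employed = 575.91 thousand.
Unemployed = 22.77 + 7.09 = 29.86 thousand (jobless and actively searching, or on temporary layoff).
Labor force = 575.91 + 29.86 = 605.77 thousand.
Not in labor force = 89.58 + 69.69 + 307.88 = 467.15 thousand (those not working and not actively searching are outside the labor force).
Civilian working-age population = 605.77 + 467.15 = 1,072.92 thousand.
Unemployment rate = 29.86 / 605.77 = 4.93%.
Labor force participation rate = 605.77 / 1,072.92 = 56.46%.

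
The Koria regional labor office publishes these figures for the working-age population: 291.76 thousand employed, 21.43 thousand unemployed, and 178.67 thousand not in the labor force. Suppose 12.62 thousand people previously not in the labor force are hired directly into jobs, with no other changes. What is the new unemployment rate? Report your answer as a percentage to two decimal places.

Initially, labor force = 291.76 + 21.43 = 313.19 thousand, so u = 21.43/313.19 = 6.84%.
After the change, employed and labor force both rise by 12.62; unemployed unchanged → E = 304.38, U = 21.43, labor force = 325.81 thousand.
New unemployment rate = 21.43 / 325.81 = 6.58%.

New unemployment rate ≈ 6.58%.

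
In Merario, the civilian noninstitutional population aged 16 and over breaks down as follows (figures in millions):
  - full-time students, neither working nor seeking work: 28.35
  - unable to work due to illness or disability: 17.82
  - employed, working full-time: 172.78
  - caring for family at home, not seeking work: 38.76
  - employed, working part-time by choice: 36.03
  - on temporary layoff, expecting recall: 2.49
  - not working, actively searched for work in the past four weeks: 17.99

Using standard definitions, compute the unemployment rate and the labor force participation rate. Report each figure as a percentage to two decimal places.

Unemployment rate ≈ 8.93%; labor force participation rate ≈ 72.97%.

Employed = 172.78 + 36.03 = 208.81 million.
Unemployed = 2.49 + 17.99 = 20.48 million (jobless and actively searching, or on temporary layoff).
Labor force = 208.81 + 20.48 = 229.29 million.
Not in labor force = 28.35 + 17.82 + 38.76 = 84.93 million (those not working and not actively searching are outside the labor force).
Civilian working-age population = 229.29 + 84.93 = 314.22 million.
Unemployment rate = 20.48 / 229.29 = 8.93%.
Labor force participation rate = 229.29 / 314.22 = 72.97%.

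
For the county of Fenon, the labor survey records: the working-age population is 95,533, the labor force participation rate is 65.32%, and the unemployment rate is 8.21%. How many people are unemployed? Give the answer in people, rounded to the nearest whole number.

About 5,123 are unemployed.

Labor force = 0.6532 × 95,533 = 62,402.
Unemployed = 0.0821 × 62,402 ≈ 5,123.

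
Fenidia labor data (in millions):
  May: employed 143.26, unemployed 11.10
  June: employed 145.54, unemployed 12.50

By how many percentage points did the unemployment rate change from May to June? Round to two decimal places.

The unemployment rate changed by +0.72 percentage points.

May: labor force = 143.26 + 11.10 = 154.36; u = 11.10/154.36 = 7.19%.
June: labor force = 145.54 + 12.50 = 158.04; u = 12.50/158.04 = 7.91%.
Change = 7.91% − 7.19% = +0.72 pp.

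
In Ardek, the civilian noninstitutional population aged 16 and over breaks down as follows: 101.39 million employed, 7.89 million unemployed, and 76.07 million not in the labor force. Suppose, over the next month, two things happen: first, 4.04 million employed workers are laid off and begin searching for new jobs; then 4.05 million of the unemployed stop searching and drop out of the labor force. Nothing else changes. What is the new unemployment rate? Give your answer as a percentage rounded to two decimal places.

New unemployment rate ≈ 7.49%.

Initially, labor force = 101.39 + 7.89 = 109.28 million, so u = 7.89/109.28 = 7.22%.
After the first change, employed falls and unemployed rises by 4.04; labor force unchanged → E = 97.35, U = 11.93, labor force = 109.28 million.
After the second change, unemployed and labor force both fall by 4.05 → E = 97.35, U = 7.88, labor force = 105.23 million.
New unemployment rate = 7.88 / 105.23 = 7.49%.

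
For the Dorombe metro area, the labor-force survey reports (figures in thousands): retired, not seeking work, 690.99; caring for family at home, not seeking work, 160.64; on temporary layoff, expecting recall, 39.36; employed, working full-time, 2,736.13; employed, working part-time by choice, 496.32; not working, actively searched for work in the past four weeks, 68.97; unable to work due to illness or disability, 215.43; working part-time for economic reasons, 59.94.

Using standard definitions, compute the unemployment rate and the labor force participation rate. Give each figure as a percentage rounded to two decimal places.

Unemployment rate ≈ 3.19%; labor force participation rate ≈ 76.12%.

Employed = 2,736.13 + 496.32 + 59.94 = 3,292.39 thousand (anyone who worked, including part-time for economic reasons, counts as employed).
Unemployed = 39.36 + 68.97 = 108.33 thousand (jobless and actively searching, or on temporary layoff).
Labor force = 3,292.39 + 108.33 = 3,400.72 thousand.
Not in labor force = 690.99 + 160.64 + 215.43 = 1,067.06 thousand (those not working and not actively searching are outside the labor force).
Civilian working-age population = 3,400.72 + 1,067.06 = 4,467.78 thousand.
Unemployment rate = 108.33 / 3,400.72 = 3.19%.
Labor force participation rate = 3,400.72 / 4,467.78 = 76.12%.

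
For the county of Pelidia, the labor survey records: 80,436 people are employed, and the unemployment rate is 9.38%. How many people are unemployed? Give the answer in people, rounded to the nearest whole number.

Let U be the number unemployed. The labor force is E + U, and U/(E+U) = 0.0938.
So U = 0.0938 × 80,436 / (1 − 0.0938) = 7544.90 / 0.9062 ≈ 8,326.

About 8,326 are unemployed.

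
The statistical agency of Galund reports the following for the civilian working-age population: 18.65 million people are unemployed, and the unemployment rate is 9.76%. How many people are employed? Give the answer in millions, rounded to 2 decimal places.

Labor force = U / u = 18.65 / 0.0976 ≈ 191.09 million.
Employed = labor force − unemployed = 191.09 − 18.65 = 172.44 million.

About 172.44 million are employed.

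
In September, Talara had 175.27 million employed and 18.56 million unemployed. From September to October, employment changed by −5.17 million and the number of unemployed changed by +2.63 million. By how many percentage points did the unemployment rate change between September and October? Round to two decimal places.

The unemployment rate changed by +1.50 percentage points.

September: labor force = 175.27 + 18.56 = 193.83; u = 18.56/193.83 = 9.58%.
October: labor force = 170.10 + 21.19 = 191.29; u = 21.19/191.29 = 11.08%.
Change = 11.08% − 9.58% = +1.50 pp.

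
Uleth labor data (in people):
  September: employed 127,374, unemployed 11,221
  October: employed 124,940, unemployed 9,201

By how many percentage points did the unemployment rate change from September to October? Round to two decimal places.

The unemployment rate changed by −1.24 percentage points.

September: labor force = 127,374 + 11,221 = 138,595; u = 11,221/138,595 = 8.10%.
October: labor force = 124,940 + 9,201 = 134,141; u = 9,201/134,141 = 6.86%.
Change = 6.86% − 8.10% = −1.24 pp.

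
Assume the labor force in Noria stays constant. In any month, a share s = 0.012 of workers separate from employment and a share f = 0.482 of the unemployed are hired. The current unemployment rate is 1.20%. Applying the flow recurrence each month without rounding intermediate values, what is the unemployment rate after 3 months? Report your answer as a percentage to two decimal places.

Unemployment rate after three months ≈ 2.27%.

With a fixed labor force, u_{t+1} = u_t + s·(1−u_t) − f·u_t = u_t·(1−s−f) + s.
Here 1−s−f = 0.506 and s = 0.012.
u_1 = 0.012000 × 0.506 + 0.012 = 0.018072.
u_2 = 0.018072 × 0.506 + 0.012 = 0.021144.
u_3 = 0.021144 × 0.506 + 0.012 = 0.022699.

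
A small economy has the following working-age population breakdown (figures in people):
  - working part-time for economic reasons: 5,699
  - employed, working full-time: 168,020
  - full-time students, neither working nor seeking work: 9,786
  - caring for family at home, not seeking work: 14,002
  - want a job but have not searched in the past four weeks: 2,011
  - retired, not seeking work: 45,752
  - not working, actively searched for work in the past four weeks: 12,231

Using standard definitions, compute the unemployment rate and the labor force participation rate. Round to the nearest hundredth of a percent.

Unemployment rate ≈ 6.58%; labor force participation rate ≈ 72.21%.

Employed = 5,699 + 168,020 = 173,719 (anyone who worked, including part-time for economic reasons, counts as employed).
Unemployed = 12,231.
Labor force = 173,719 + 12,231 = 185,950.
Not in labor force = 9,786 + 14,002 + 2,011 + 45,752 = 71,551 (those not working and not actively searching are outside the labor force — including those who want a job but have given up searching).
Civilian working-age population = 185,950 + 71,551 = 257,501.
Unemployment rate = 12,231 / 185,950 = 6.58%.
Labor force participation rate = 185,950 / 257,501 = 72.21%.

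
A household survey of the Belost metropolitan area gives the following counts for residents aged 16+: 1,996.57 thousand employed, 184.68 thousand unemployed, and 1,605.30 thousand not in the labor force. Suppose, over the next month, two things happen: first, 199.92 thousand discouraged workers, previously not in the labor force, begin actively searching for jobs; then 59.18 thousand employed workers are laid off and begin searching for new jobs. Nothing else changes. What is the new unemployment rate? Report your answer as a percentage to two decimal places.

Initially, labor force = 1,996.57 + 184.68 = 2,181.25 thousand, so u = 184.68/2,181.25 = 8.47%.
After the first change, unemployed and labor force both rise by 199.92 → E = 1,996.57, U = 384.60, labor force = 2,381.17 thousand.
After the second change, employed falls and unemployed rises by 59.18; labor force unchanged → E = 1,937.39, U = 443.78, labor force = 2,381.17 thousand.
New unemployment rate = 443.78 / 2,381.17 = 18.64%.

New unemployment rate ≈ 18.64%.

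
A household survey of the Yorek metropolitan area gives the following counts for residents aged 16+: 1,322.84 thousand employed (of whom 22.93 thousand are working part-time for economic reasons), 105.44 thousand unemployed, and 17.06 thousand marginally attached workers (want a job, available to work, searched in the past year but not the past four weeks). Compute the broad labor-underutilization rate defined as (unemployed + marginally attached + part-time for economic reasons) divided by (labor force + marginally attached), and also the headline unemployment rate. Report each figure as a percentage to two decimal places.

Broad underutilization rate ≈ 10.06%; headline unemployment rate ≈ 7.38%.

Labor force = 1,322.84 + 105.44 = 1,428.28 thousand.
Numerator = 105.44 + 17.06 + 22.93 = 145.43 thousand.
Denominator = 1,428.28 + 17.06 = 1,445.34 thousand.
Broad rate = 145.43 / 1,445.34 = 10.06%.
Headline unemployment rate = 105.44 / 1,428.28 = 7.38%.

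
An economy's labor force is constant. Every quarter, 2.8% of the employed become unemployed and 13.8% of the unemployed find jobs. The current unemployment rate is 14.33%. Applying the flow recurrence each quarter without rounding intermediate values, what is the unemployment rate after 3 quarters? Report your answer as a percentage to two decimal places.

With a fixed labor force, u_{t+1} = u_t + s·(1−u_t) − f·u_t = u_t·(1−s−f) + s.
Here 1−s−f = 0.834 and s = 0.028.
u_1 = 0.143300 × 0.834 + 0.028 = 0.147512.
u_2 = 0.147512 × 0.834 + 0.028 = 0.151025.
u_3 = 0.151025 × 0.834 + 0.028 = 0.153955.

Unemployment rate after three quarters ≈ 15.40%.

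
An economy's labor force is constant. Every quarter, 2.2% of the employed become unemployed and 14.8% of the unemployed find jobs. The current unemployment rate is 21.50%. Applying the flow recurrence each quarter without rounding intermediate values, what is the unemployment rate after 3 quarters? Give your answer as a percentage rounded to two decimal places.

Unemployment rate after three quarters ≈ 17.84%.

With a fixed labor force, u_{t+1} = u_t + s·(1−u_t) − f·u_t = u_t·(1−s−f) + s.
Here 1−s−f = 0.830 and s = 0.022.
u_1 = 0.215000 × 0.830 + 0.022 = 0.200450.
u_2 = 0.200450 × 0.830 + 0.022 = 0.188373.
u_3 = 0.188373 × 0.830 + 0.022 = 0.178350.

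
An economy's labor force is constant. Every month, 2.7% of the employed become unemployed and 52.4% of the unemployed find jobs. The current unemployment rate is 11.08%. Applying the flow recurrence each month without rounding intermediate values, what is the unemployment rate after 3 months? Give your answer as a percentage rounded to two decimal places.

Unemployment rate after three months ≈ 5.46%.

With a fixed labor force, u_{t+1} = u_t + s·(1−u_t) − f·u_t = u_t·(1−s−f) + s.
Here 1−s−f = 0.449 and s = 0.027.
u_1 = 0.110800 × 0.449 + 0.027 = 0.076749.
u_2 = 0.076749 × 0.449 + 0.027 = 0.061460.
u_3 = 0.061460 × 0.449 + 0.027 = 0.054596.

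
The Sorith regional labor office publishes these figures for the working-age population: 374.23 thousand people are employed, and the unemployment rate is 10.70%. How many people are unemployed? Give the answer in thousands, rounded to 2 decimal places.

Let U be the number unemployed. The labor force is E + U, and U/(E+U) = 0.1070.
So U = 0.1070 × 374.23 / (1 − 0.1070) = 40.0426 / 0.8930 ≈ 44.84 thousand.

About 44.84 thousand are unemployed.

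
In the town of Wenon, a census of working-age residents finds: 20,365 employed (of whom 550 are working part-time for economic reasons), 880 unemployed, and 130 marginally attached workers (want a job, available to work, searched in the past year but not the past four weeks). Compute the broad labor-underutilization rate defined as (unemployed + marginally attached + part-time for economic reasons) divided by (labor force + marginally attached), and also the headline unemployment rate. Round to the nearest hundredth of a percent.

Labor force = 20,365 + 880 = 21,245.
Numerator = 880 + 130 + 550 = 1,560.
Denominator = 21,245 + 130 = 21,375.
Broad rate = 1,560 / 21,375 = 7.30%.
Headline unemployment rate = 880 / 21,245 = 4.14%.

Broad underutilization rate ≈ 7.30%; headline unemployment rate ≈ 4.14%.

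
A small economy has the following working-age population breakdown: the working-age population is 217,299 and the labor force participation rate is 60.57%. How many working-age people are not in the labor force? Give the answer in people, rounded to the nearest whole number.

Share not in the labor force = 1 − 0.6057 = 0.3943.
Not in labor force = 0.3943 × 217,299 ≈ 85,681.

About 85,681 are not in the labor force.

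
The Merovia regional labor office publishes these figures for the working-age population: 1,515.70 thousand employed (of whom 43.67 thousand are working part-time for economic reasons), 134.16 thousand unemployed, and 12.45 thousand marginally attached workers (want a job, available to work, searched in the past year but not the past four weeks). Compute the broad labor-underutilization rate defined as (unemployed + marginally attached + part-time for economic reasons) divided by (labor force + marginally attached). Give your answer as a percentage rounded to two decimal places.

Labor force = 1,515.70 + 134.16 = 1,649.86 thousand.
Numerator = 134.16 + 12.45 + 43.67 = 190.28 thousand.
Denominator = 1,649.86 + 12.45 = 1,662.31 thousand.
Broad rate = 190.28 / 1,662.31 = 11.45%.

Broad underutilization rate ≈ 11.45%.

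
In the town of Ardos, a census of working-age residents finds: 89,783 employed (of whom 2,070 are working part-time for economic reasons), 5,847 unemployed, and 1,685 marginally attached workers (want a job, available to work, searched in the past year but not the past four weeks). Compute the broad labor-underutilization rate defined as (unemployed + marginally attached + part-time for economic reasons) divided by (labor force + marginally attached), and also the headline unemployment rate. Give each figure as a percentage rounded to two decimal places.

Broad underutilization rate ≈ 9.87%; headline unemployment rate ≈ 6.11%.

Labor force = 89,783 + 5,847 = 95,630.
Numerator = 5,847 + 1,685 + 2,070 = 9,602.
Denominator = 95,630 + 1,685 = 97,315.
Broad rate = 9,602 / 97,315 = 9.87%.
Headline unemployment rate = 5,847 / 95,630 = 6.11%.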